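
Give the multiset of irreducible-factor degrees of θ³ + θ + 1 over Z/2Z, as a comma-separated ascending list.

Write g(θ) = θ³ + θ + 1.
Roots in Z/2Z: g(0) = 1; g(1) = 1.
Complete factorization: g(θ) = (θ³ + θ + 1).
Factor degrees with multiplicity: 3 = 3.

3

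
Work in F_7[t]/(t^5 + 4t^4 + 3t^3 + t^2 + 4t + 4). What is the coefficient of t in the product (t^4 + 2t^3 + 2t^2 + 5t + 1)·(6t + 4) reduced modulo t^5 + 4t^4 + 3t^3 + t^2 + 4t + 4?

2

Multiply in F_7[t]: (t^4 + 2t^3 + 2t^2 + 5t + 1)·(6t + 4) = 6t^5 + 2t^4 + 6t^3 + 3t^2 + 5t + 4.
Reduce using t^5 ≡ 3t^4 + 4t^3 + 6t^2 + 3t + 3 (mod t^5 + 4t^4 + 3t^3 + t^2 + 4t + 4).
Reduced: 6t^4 + 2t^3 + 4t^2 + 2t + 1.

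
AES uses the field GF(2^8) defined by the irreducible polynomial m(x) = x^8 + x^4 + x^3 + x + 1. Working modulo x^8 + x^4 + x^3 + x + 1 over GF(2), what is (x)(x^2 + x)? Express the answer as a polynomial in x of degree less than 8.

x^3 + x^2

Multiply in GF(2)[x]: (x)·(x^2 + x) = x^3 + x^2.
Reduced: x^3 + x^2.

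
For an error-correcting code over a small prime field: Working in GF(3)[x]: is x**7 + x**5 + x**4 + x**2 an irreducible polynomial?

No

Write P(x) = x**7 + x**5 + x**4 + x**2.
Check for roots in GF(3): P(0) = 0 → root; P(1) = 1; P(2) = 0 → root.
P(0) = 0, so (x) divides P(x); P is reducible.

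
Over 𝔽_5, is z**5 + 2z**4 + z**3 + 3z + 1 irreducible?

Write g(z) = z**5 + 2z**4 + z**3 + 3z + 1.
Check for roots in 𝔽_5: g(0) = 1; g(1) = 3; g(2) = 4; g(3) = 2; g(4) = 3.
No roots, so no linear factors.
Degree-2 irreducible divisors: test the 10 monic irreducibles of degree 2 over GF(5).
None of them divide g (all give nonzero remainder).
No irreducible factor of degree ≤ 2 exists, so g is irreducible over GF(5).

Yes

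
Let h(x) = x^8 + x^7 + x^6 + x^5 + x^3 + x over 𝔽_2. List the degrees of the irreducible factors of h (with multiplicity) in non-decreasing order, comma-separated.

1, 1, 1, 2, 3

Roots in 𝔽_2: h(0) = 0 → root; h(1) = 0 → root.
Linear factors from roots: (x), (x + 1).
Complete factorization: h(x) = (x)·(x + 1)^2·(x^2 + x + 1)·(x^3 + x + 1).
Factor degrees with multiplicity: 1 + 1 + 1 + 2 + 3 = 8.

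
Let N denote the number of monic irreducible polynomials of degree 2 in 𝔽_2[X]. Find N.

1

The number of monic irreducibles of degree 2 over GF(2) is (1/2)·Σ_{d∣2} μ(2/d) 2^d.
Divisors of 2: 1, 2; μ(2/d) for each: -1, 1.
Σ = − 2^1 + 2^2 = 2.
N = 2/2 = 1.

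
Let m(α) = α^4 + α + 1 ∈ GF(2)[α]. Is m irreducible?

Yes

Check for roots in GF(2): m(0) = 1; m(1) = 1.
No roots, so no linear factors.
Monic irreducibles of degree 2 over GF(2): α^2 + α + 1.
None of them divide m (all give nonzero remainder).
No irreducible factor of degree ≤ 2 exists, so m is irreducible over GF(2).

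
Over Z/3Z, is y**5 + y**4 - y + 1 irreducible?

Write m(y) = y**5 + y**4 - y + 1.
Check for roots in Z/3Z: m(0) = 1; m(1) = 2; m(2) = 2.
No roots, so no linear factors.
Monic irreducibles of degree 2 over GF(3): y**2 + 1, y**2 + y - 1, y**2 - y - 1.
None of them divide m (all give nonzero remainder).
No irreducible factor of degree ≤ 2 exists, so m is irreducible over GF(3).

Yes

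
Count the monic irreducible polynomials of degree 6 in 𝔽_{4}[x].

Gauss's count: N_{4}(6) = (1/6) Σ_{d|6} μ(6/d)·4^d.
Divisors of 6: 1, 2, 3, 6; μ(6/d) for each: 1, -1, -1, 1.
Σ = 4^1 − 4^2 − 4^3 + 4^6 = 4020.
N = 4020/6 = 670.

670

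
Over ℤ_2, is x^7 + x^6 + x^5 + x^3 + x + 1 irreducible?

Write f(x) = x^7 + x^6 + x^5 + x^3 + x + 1.
Check for roots in ℤ_2: f(0) = 1; f(1) = 0 → root.
f(1) = 0, so (x − 1) divides f(x); f is reducible.

No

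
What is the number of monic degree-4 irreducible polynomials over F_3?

By the necklace-counting formula, N_3(4) = (1/4) Σ_{d|4} μ(4/d)·3^d.
Divisors of 4: 1, 2, 4; μ(4/d) for each: 0, -1, 1.
Σ = − 3^2 + 3^4 = 72.
N = 72/4 = 18.

18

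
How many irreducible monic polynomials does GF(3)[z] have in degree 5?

By the necklace-counting formula, N_3(5) = (1/5) Σ_{d|5} μ(5/d)·3^d.
Divisors of 5: 1, 5; μ(5/d) for each: -1, 1.
Σ = − 3^1 + 3^5 = 240.
N = 240/5 = 48.

48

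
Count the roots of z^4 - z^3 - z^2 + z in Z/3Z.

3

Write f(z) = z^4 - z^3 - z^2 + z.
Evaluate at each of the 3 elements of Z/3Z:
f(0) = 0 → root; f(1) = 0 → root; f(2) = 0 → root.
Roots: {0, 1, 2}.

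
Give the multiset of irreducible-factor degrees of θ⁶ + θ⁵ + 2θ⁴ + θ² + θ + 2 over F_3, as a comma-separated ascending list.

2, 2, 2

Write g(θ) = θ⁶ + θ⁵ + 2θ⁴ + θ² + θ + 2.
Roots in F_3: g(0) = 2; g(1) = 2; g(2) = 1.
Complete factorization: g(θ) = (θ² + 2θ + 2)·(θ² + θ + 2)^2.
Factor degrees with multiplicity: 2 + 2 + 2 = 6.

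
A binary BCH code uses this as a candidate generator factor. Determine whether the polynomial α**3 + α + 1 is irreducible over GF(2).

Write h(α) = α**3 + α + 1.
Check for roots in GF(2): h(0) = 1; h(1) = 1.
No roots. A degree-3 polynomial over a field with no linear factor is irreducible.

Yes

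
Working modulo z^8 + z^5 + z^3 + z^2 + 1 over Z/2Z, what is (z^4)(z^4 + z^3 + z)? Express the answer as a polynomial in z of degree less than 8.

Multiply in Z/2Z[z]: (z^4)·(z^4 + z^3 + z) = z^8 + z^7 + z^5.
Reduce using z^8 ≡ z^5 + z^3 + z^2 + 1 (mod z^8 + z^5 + z^3 + z^2 + 1).
Reduced: z^7 + z^3 + z^2 + 1.

z^7 + z^3 + z^2 + 1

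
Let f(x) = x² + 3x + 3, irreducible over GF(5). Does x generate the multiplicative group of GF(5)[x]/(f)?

Yes

|GF(5^2)^×| = 5^2 − 1 = 24. Prime factorization: 24 = 2^3·3.
f is primitive ⇔ x has order 24 in GF(5)[x]/(f), i.e. x^(24/q) ≠ 1 for each prime q | 24.
x^(12) mod f = 4.
x^(8) mod f = x + 1.
None equal 1, so x has full order 24; f is primitive.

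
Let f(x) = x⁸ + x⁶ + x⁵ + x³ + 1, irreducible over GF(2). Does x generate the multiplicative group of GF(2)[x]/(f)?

|GF(2^8)^×| = 2^8 − 1 = 255. Prime factorization: 255 = 3·5·17.
f is primitive ⇔ x has order 255 in GF(2)[x]/(f), i.e. x^(255/q) ≠ 1 for each prime q | 255.
x^(85) mod f = x⁶ + x⁵ + x⁴ + x³ + x² + x + 1.
x^(51) mod f = x⁶ + x⁵ + x⁴ + x³.
x^(15) mod f = x⁷ + x⁵ + x⁴ + x² + 1.
None equal 1, so x has full order 255; f is primitive.

Yes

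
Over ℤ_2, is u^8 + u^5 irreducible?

No

Write h(u) = u^8 + u^5.
Check for roots in ℤ_2: h(0) = 0 → root; h(1) = 0 → root.
h(0) = 0, so (u) divides h(u); h is reducible.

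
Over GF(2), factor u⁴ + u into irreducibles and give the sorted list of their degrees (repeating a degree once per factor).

Write f(u) = u⁴ + u.
Roots in GF(2): f(0) = 0 → root; f(1) = 0 → root.
Linear factors from roots: (u), (u + 1).
Complete factorization: f(u) = (u)·(u + 1)·(u² + u + 1).
Factor degrees with multiplicity: 1 + 1 + 2 = 4.

1, 1, 2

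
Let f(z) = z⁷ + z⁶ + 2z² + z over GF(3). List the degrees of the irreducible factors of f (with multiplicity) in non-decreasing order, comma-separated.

Roots in GF(3): f(0) = 0 → root; f(1) = 2; f(2) = 1.
Linear factors from roots: (z).
Complete factorization: f(z) = (z)·(z² + 1)·(z² + 2z + 2)^2.
Factor degrees with multiplicity: 1 + 2 + 2 + 2 = 7.

1, 2, 2, 2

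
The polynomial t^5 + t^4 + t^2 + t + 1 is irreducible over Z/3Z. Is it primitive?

Yes

Write f(t) = t^5 + t^4 + t^2 + t + 1.
|GF(3^5)^×| = 3^5 − 1 = 242. Prime factorization: 242 = 2·11^2.
f is primitive ⇔ t has order 242 in GF(3)[t]/(f), i.e. t^(242/q) ≠ 1 for each prime q | 242.
t^(121) mod f = 2.
t^(22) mod f = t^4 + t^3 + 2t^2 + 2t + 1.
None equal 1, so t has full order 242; f is primitive.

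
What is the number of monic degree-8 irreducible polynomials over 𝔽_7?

720300

x^(7^8) − x is the product of all monic irreducibles of degree dividing 8; Möbius inversion gives N = (1/8) Σ μ(8/d)·7^d.
Divisors of 8: 1, 2, 4, 8; μ(8/d) for each: 0, 0, -1, 1.
Σ = − 7^4 + 7^8 = 5762400.
N = 5762400/8 = 720300.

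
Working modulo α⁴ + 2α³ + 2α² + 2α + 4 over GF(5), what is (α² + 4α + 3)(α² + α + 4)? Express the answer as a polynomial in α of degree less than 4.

Multiply in GF(5)[α]: (α² + 4α + 3)·(α² + α + 4) = α⁴ + α² + 4α + 2.
Reduce using α⁴ ≡ 3α³ + 3α² + 3α + 1 (mod α⁴ + 2α³ + 2α² + 2α + 4).
Reduced: 3α³ + 4α² + 2α + 3.

3α^3 + 4α^2 + 2α + 3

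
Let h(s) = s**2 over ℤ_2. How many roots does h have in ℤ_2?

Evaluate at each of the 2 elements of ℤ_2:
h(0) = 0 → root; h(1) = 1.
Roots: {0}.

1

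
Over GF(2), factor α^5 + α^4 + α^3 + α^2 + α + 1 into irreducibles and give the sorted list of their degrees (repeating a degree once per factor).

1, 2, 2

Write g(α) = α^5 + α^4 + α^3 + α^2 + α + 1.
Roots in GF(2): g(0) = 1; g(1) = 0 → root.
Linear factors from roots: (α + 1).
Complete factorization: g(α) = (α + 1)·(α^2 + α + 1)^2.
Factor degrees with multiplicity: 1 + 2 + 2 = 5.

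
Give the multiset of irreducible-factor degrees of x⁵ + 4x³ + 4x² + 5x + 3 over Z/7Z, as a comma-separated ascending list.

Write f(x) = x⁵ + 4x³ + 4x² + 5x + 3.
Complete factorization: f(x) = (x² + x + 6)·(x³ + 6x² + 6x + 4).
Factor degrees with multiplicity: 2 + 3 = 5.

2, 3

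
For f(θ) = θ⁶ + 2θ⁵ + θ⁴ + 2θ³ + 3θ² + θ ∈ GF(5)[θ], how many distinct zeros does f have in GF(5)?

Evaluate at each of the 5 elements of GF(5):
f(0) = 0 → root; f(1) = 0 → root; f(2) = 4; f(3) = 0 → root; f(4) = 0 → root.
Roots: {0, 1, 3, 4}.

4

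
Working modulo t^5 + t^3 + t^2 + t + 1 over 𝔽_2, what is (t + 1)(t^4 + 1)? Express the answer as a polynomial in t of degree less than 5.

Multiply in 𝔽_2[t]: (t + 1)·(t^4 + 1) = t^5 + t^4 + t + 1.
Reduce using t^5 ≡ t^3 + t^2 + t + 1 (mod t^5 + t^3 + t^2 + t + 1).
Reduced: t^4 + t^3 + t^2.

t^4 + t^3 + t^2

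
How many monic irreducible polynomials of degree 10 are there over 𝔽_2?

The number of monic irreducibles of degree 10 over GF(2) is (1/10)·Σ_{d∣10} μ(10/d) 2^d.
Divisors of 10: 1, 2, 5, 10; μ(10/d) for each: 1, -1, -1, 1.
Σ = 2^1 − 2^2 − 2^5 + 2^10 = 990.
N = 990/10 = 99.

99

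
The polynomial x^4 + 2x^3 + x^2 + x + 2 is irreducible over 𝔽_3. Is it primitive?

Write f(x) = x^4 + 2x^3 + x^2 + x + 2.
|GF(3^4)^×| = 3^4 − 1 = 80. Prime factorization: 80 = 2^4·5.
f is primitive ⇔ x has order 80 in GF(3)[x]/(f), i.e. x^(80/q) ≠ 1 for each prime q | 80.
x^(40) mod f = 2.
x^(16) mod f = x^3 + 1.
None equal 1, so x has full order 80; f is primitive.

Yes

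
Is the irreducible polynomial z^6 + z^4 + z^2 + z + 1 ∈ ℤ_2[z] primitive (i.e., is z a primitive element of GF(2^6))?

Write f(z) = z^6 + z^4 + z^2 + z + 1.
|GF(2^6)^×| = 2^6 − 1 = 63. Prime factorization: 63 = 3^2·7.
f is primitive ⇔ z has order 63 in GF(2)[z]/(f), i.e. z^(63/q) ≠ 1 for each prime q | 63.
z^(21) mod f = 1
z^(9) mod f = z^4 + z^2 + z.
Since z^(21) = 1, the order of z divides 21 < 63; not primitive.

No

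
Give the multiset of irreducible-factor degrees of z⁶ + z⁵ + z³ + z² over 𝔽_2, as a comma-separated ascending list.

Write f(z) = z⁶ + z⁵ + z³ + z².
Roots in 𝔽_2: f(0) = 0 → root; f(1) = 0 → root.
Linear factors from roots: (z), (z + 1).
Complete factorization: f(z) = (z)^2·(z + 1)^2·(z² + z + 1).
Factor degrees with multiplicity: 1 + 1 + 1 + 1 + 2 = 6.

1, 1, 1, 1, 2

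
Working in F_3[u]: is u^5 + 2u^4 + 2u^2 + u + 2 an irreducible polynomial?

Write P(u) = u^5 + 2u^4 + 2u^2 + u + 2.
Check for roots in F_3: P(0) = 2; P(1) = 2; P(2) = 1.
No roots, so no linear factors.
Monic irreducibles of degree 2 over GF(3): u^2 + 1, u^2 + u + 2, u^2 + 2u + 2.
None of them divide P (all give nonzero remainder).
No irreducible factor of degree ≤ 2 exists, so P is irreducible over GF(3).

Yes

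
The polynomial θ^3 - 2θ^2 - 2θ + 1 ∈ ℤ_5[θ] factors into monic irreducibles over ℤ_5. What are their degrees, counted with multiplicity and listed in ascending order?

1, 1, 1

Write f(θ) = θ^3 - 2θ^2 - 2θ + 1.
Roots in ℤ_5: f(0) = 1; f(1) = 3; f(2) = 2; f(3) = 4; f(4) = 0 → root.
Linear factors from roots: (θ + 1).
Complete factorization: f(θ) = (θ + 1)^3.
Factor degrees with multiplicity: 1 + 1 + 1 = 3.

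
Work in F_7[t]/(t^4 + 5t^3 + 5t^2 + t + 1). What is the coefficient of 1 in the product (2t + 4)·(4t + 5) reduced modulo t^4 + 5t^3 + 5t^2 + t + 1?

Multiply in F_7[t]: (2t + 4)·(4t + 5) = t^2 + 5t + 6.
Reduced: t^2 + 5t + 6.

6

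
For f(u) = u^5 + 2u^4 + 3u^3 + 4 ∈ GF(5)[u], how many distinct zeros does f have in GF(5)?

2

Evaluate at each of the 5 elements of GF(5):
f(0) = 4; f(1) = 0 → root; f(2) = 2; f(3) = 0 → root; f(4) = 2.
Roots: {1, 3}.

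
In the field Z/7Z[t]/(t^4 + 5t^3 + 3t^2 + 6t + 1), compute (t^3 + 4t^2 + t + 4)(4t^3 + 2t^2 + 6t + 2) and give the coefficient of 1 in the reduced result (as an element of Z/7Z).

Multiply in Z/7Z[t]: (t^3 + 4t^2 + t + 4)·(4t^3 + 2t^2 + 6t + 2) = 4t^6 + 4t^5 + 4t^4 + 2t^3 + t^2 + 5t + 1.
Reduce using t^4 ≡ 2t^3 + 4t^2 + t + 6 (mod t^4 + 5t^3 + 3t^2 + 6t + 1).
Reduced: 2t^3 + 3t^2 + 2t + 6.

6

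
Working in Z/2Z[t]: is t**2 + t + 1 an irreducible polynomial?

Yes

Write m(t) = t**2 + t + 1.
Check for roots in Z/2Z: m(0) = 1; m(1) = 1.
No roots. A degree-2 polynomial over a field with no linear factor is irreducible.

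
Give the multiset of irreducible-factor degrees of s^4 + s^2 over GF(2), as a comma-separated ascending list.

1, 1, 1, 1

Write f(s) = s^4 + s^2.
Roots in GF(2): f(0) = 0 → root; f(1) = 0 → root.
Linear factors from roots: (s), (s + 1).
Complete factorization: f(s) = (s)^2·(s + 1)^2.
Factor degrees with multiplicity: 1 + 1 + 1 + 1 = 4.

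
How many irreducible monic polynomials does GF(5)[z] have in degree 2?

10

x^(5^2) − x is the product of all monic irreducibles of degree dividing 2; Möbius inversion gives N = (1/2) Σ μ(2/d)·5^d.
Divisors of 2: 1, 2; μ(2/d) for each: -1, 1.
Σ = − 5^1 + 5^2 = 20.
N = 20/2 = 10.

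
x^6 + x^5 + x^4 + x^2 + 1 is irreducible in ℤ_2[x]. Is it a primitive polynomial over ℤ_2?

No

Write f(x) = x^6 + x^5 + x^4 + x^2 + 1.
|GF(2^6)^×| = 2^6 − 1 = 63. Prime factorization: 63 = 3^2·7.
f is primitive ⇔ x has order 63 in GF(2)[x]/(f), i.e. x^(63/q) ≠ 1 for each prime q | 63.
x^(21) mod f = 1
x^(9) mod f = x^3 + 1.
Since x^(21) = 1, the order of x divides 21 < 63; not primitive.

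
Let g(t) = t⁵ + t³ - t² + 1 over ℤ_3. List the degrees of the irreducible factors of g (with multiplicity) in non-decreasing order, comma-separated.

Roots in ℤ_3: g(0) = 1; g(1) = 2; g(2) = 1.
Complete factorization: g(t) = (t⁵ + t³ - t² + 1).
Factor degrees with multiplicity: 5 = 5.

5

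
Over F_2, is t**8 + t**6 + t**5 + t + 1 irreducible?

Yes

Write h(t) = t**8 + t**6 + t**5 + t + 1.
Check for roots in F_2: h(0) = 1; h(1) = 1.
No roots, so no linear factors.
Monic irreducibles of degree 2 over GF(2): t**2 + t + 1.
None of them divide h (all give nonzero remainder).
Monic irreducibles of degree 3 over GF(2): t**3 + t + 1, t**3 + t**2 + 1.
None of them divide h (all give nonzero remainder).
Monic irreducibles of degree 4 over GF(2): t**4 + t + 1, t**4 + t**3 + 1, t**4 + t**3 + t**2 + t + 1.
None of them divide h (all give nonzero remainder).
No irreducible factor of degree ≤ 4 exists, so h is irreducible over GF(2).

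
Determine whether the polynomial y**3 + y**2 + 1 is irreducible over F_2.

Write m(y) = y**3 + y**2 + 1.
Check for roots in F_2: m(0) = 1; m(1) = 1.
No roots. A degree-3 polynomial over a field with no linear factor is irreducible.

Yes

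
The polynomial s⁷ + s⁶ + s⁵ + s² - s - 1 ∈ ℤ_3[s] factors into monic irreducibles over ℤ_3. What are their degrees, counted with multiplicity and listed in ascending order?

Write g(s) = s⁷ + s⁶ + s⁵ + s² - s - 1.
Roots in ℤ_3: g(0) = 2; g(1) = 2; g(2) = 0 → root.
Linear factors from roots: (s + 1).
Complete factorization: g(s) = (s + 1)^3·(s⁴ + s³ + s² - s - 1).
Factor degrees with multiplicity: 1 + 1 + 1 + 4 = 7.

1, 1, 1, 4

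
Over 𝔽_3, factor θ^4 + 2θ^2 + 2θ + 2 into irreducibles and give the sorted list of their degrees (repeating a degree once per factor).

Write g(θ) = θ^4 + 2θ^2 + 2θ + 2.
Roots in 𝔽_3: g(0) = 2; g(1) = 1; g(2) = 0 → root.
Linear factors from roots: (θ + 1).
Complete factorization: g(θ) = (θ + 1)^2·(θ^2 + θ + 2).
Factor degrees with multiplicity: 1 + 1 + 2 = 4.

1, 1, 2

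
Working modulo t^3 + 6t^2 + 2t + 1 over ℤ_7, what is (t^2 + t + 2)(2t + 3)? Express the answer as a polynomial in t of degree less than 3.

3t + 4

Multiply in ℤ_7[t]: (t^2 + t + 2)·(2t + 3) = 2t^3 + 5t^2 + 6.
Reduce using t^3 ≡ t^2 + 5t + 6 (mod t^3 + 6t^2 + 2t + 1).
Reduced: 3t + 4.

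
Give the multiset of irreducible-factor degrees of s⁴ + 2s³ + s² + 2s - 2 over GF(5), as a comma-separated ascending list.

Write g(s) = s⁴ + 2s³ + s² + 2s - 2.
Roots in GF(5): g(0) = 3; g(1) = 4; g(2) = 3; g(3) = 3; g(4) = 1.
Complete factorization: g(s) = (s⁴ + 2s³ + s² + 2s - 2).
Factor degrees with multiplicity: 4 = 4.

4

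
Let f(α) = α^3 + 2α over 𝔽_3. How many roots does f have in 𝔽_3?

3

Evaluate at each of the 3 elements of 𝔽_3:
f(0) = 0 → root; f(1) = 0 → root; f(2) = 0 → root.
Roots: {0, 1, 2}.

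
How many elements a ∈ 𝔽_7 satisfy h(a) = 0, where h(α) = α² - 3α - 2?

0

Evaluate at each of the 7 elements of 𝔽_7:
h(0) = 5; h(1) = 3; h(2) = 3; h(3) = 5; h(4) = 2; h(5) = 1; h(6) = 2.
No element is a root.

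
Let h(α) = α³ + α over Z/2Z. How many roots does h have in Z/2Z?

2

Evaluate at each of the 2 elements of Z/2Z:
h(0) = 0 → root; h(1) = 0 → root.
Roots: {0, 1}.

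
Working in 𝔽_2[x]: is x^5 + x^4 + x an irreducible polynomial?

Write m(x) = x^5 + x^4 + x.
Check for roots in 𝔽_2: m(0) = 0 → root; m(1) = 1.
m(0) = 0, so (x) divides m(x); m is reducible.

No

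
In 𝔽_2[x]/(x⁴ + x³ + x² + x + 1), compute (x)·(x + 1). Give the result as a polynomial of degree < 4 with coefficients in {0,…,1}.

x^2 + x

Multiply in 𝔽_2[x]: (x)·(x + 1) = x² + x.
Reduced: x² + x.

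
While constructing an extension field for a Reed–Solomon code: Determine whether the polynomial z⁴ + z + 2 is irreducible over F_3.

Yes

Write f(z) = z⁴ + z + 2.
Check for roots in F_3: f(0) = 2; f(1) = 1; f(2) = 2.
No roots, so no linear factors.
Monic irreducibles of degree 2 over GF(3): z² + 1, z² + z + 2, z² + 2z + 2.
None of them divide f (all give nonzero remainder).
No irreducible factor of degree ≤ 2 exists, so f is irreducible over GF(3).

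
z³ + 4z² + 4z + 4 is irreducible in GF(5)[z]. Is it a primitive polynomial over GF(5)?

Write f(z) = z³ + 4z² + 4z + 4.
|GF(5^3)^×| = 5^3 − 1 = 124. Prime factorization: 124 = 2^2·31.
f is primitive ⇔ z has order 124 in GF(5)[z]/(f), i.e. z^(124/q) ≠ 1 for each prime q | 124.
z^(62) mod f = 1
z^(4) mod f = 2z² + 2z + 1.
Since z^(62) = 1, the order of z divides 62 < 124; not primitive.

No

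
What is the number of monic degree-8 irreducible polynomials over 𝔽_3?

810

x^(3^8) − x is the product of all monic irreducibles of degree dividing 8; Möbius inversion gives N = (1/8) Σ μ(8/d)·3^d.
Divisors of 8: 1, 2, 4, 8; μ(8/d) for each: 0, 0, -1, 1.
Σ = − 3^4 + 3^8 = 6480.
N = 6480/8 = 810.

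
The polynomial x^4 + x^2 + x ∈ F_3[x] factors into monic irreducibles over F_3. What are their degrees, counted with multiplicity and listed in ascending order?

Write g(x) = x^4 + x^2 + x.
Roots in F_3: g(0) = 0 → root; g(1) = 0 → root; g(2) = 1.
Linear factors from roots: (x), (x - 1).
Complete factorization: g(x) = (x)·(x - 1)·(x^2 + x - 1).
Factor degrees with multiplicity: 1 + 1 + 2 = 4.

1, 1, 2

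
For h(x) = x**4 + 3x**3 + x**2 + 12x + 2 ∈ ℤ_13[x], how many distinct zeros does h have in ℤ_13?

Evaluate at each of the 13 elements of ℤ_13:
h(0) = 2; h(1) = 6; h(2) = 5; h(3) = 1; h(4) = 7; h(5) = 8; h(6) = 0 → root; h(7) = 3; h(8) = 9; h(9) = 8; h(10) = 1; h(11) = 0 → root; h(12) = 2.
Roots: {6, 11}.

2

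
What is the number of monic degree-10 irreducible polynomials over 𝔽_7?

28245840

x^(7^10) − x is the product of all monic irreducibles of degree dividing 10; Möbius inversion gives N = (1/10) Σ μ(10/d)·7^d.
Divisors of 10: 1, 2, 5, 10; μ(10/d) for each: 1, -1, -1, 1.
Σ = 7^1 − 7^2 − 7^5 + 7^10 = 282458400.
N = 282458400/10 = 28245840.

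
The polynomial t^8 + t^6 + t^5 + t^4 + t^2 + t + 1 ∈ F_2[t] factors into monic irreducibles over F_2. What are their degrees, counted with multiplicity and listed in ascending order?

8

Write g(t) = t^8 + t^6 + t^5 + t^4 + t^2 + t + 1.
Roots in F_2: g(0) = 1; g(1) = 1.
Complete factorization: g(t) = (t^8 + t^6 + t^5 + t^4 + t^2 + t + 1).
Factor degrees with multiplicity: 8 = 8.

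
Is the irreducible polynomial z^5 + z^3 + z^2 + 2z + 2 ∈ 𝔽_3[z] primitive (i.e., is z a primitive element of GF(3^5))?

No

Write f(z) = z^5 + z^3 + z^2 + 2z + 2.
|GF(3^5)^×| = 3^5 − 1 = 242. Prime factorization: 242 = 2·11^2.
f is primitive ⇔ z has order 242 in GF(3)[z]/(f), i.e. z^(242/q) ≠ 1 for each prime q | 242.
z^(121) mod f = 1
z^(22) mod f = 2z + 1.
Since z^(121) = 1, the order of z divides 121 < 242; not primitive.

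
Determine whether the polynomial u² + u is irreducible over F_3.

Write m(u) = u² + u.
Check for roots in F_3: m(0) = 0 → root; m(1) = 2; m(2) = 0 → root.
m(0) = 0, so (u) divides m(u); m is reducible.

No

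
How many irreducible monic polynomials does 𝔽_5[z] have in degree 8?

The number of monic irreducibles of degree 8 over GF(5) is (1/8)·Σ_{d∣8} μ(8/d) 5^d.
Divisors of 8: 1, 2, 4, 8; μ(8/d) for each: 0, 0, -1, 1.
Σ = − 5^4 + 5^8 = 390000.
N = 390000/8 = 48750.

48750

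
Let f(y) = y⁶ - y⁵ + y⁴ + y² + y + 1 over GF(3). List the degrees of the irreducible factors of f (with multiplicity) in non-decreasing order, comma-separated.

2, 4

Roots in GF(3): f(0) = 1; f(1) = 1; f(2) = 1.
Complete factorization: f(y) = (y² + 1)·(y⁴ - y³ + y + 1).
Factor degrees with multiplicity: 2 + 4 = 6.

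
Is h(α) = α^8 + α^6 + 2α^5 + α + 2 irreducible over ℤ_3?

Check for roots in ℤ_3: h(0) = 2; h(1) = 1; h(2) = 1.
No roots, so no linear factors.
Monic irreducibles of degree 2 over GF(3): α^2 + 1, α^2 + α + 2, α^2 + 2α + 2.
None of them divide h (all give nonzero remainder).
Degree-3 irreducible divisors: test the 8 monic irreducibles of degree 3 over GF(3).
None of them divide h (all give nonzero remainder).
Degree-4 irreducible divisors: test the 18 monic irreducibles of degree 4 over GF(3).
None of them divide h (all give nonzero remainder).
No irreducible factor of degree ≤ 4 exists, so h is irreducible over GF(3).

Yes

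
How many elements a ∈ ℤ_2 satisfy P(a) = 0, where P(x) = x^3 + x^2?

Evaluate at each of the 2 elements of ℤ_2:
P(0) = 0 → root; P(1) = 0 → root.
Roots: {0, 1}.

2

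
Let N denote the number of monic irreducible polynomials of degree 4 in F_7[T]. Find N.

588

By the necklace-counting formula, N_7(4) = (1/4) Σ_{d|4} μ(4/d)·7^d.
Divisors of 4: 1, 2, 4; μ(4/d) for each: 0, -1, 1.
Σ = − 7^2 + 7^4 = 2352.
N = 2352/4 = 588.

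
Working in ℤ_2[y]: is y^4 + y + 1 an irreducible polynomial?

Write m(y) = y^4 + y + 1.
Check for roots in ℤ_2: m(0) = 1; m(1) = 1.
No roots, so no linear factors.
Monic irreducibles of degree 2 over GF(2): y^2 + y + 1.
None of them divide m (all give nonzero remainder).
No irreducible factor of degree ≤ 2 exists, so m is irreducible over GF(2).

Yes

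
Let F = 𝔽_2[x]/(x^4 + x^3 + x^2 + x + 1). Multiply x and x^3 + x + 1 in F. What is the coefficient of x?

Multiply in 𝔽_2[x]: (x)·(x^3 + x + 1) = x^4 + x^2 + x.
Reduce using x^4 ≡ x^3 + x^2 + x + 1 (mod x^4 + x^3 + x^2 + x + 1).
Reduced: x^3 + 1.

0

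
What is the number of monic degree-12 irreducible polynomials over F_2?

The number of monic irreducibles of degree 12 over GF(2) is (1/12)·Σ_{d∣12} μ(12/d) 2^d.
Divisors of 12: 1, 2, 3, 4, 6, 12; μ(12/d) for each: 0, 1, 0, -1, -1, 1.
Σ = 2^2 − 2^4 − 2^6 + 2^12 = 4020.
N = 4020/12 = 335.

335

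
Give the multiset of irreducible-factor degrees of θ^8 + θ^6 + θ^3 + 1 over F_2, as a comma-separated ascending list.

1, 3, 4

Write g(θ) = θ^8 + θ^6 + θ^3 + 1.
Roots in F_2: g(0) = 1; g(1) = 0 → root.
Linear factors from roots: (θ + 1).
Complete factorization: g(θ) = (θ + 1)·(θ^3 + θ^2 + 1)·(θ^4 + θ + 1).
Factor degrees with multiplicity: 1 + 3 + 4 = 8.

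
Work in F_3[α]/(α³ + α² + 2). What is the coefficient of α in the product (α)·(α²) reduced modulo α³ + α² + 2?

0

Multiply in F_3[α]: (α)·(α²) = α³.
Reduce using α³ ≡ 2α² + 1 (mod α³ + α² + 2).
Reduced: 2α² + 1.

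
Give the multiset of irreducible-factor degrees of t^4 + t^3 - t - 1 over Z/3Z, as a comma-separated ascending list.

1, 1, 1, 1

Write f(t) = t^4 + t^3 - t - 1.
Roots in Z/3Z: f(0) = 2; f(1) = 0 → root; f(2) = 0 → root.
Linear factors from roots: (t - 1), (t + 1).
Complete factorization: f(t) = (t + 1)·(t - 1)^3.
Factor degrees with multiplicity: 1 + 1 + 1 + 1 = 4.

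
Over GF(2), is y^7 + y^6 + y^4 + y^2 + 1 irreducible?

Write P(y) = y^7 + y^6 + y^4 + y^2 + 1.
Check for roots in GF(2): P(0) = 1; P(1) = 1.
No roots, so no linear factors.
Monic irreducibles of degree 2 over GF(2): y^2 + y + 1.
None of them divide P (all give nonzero remainder).
Monic irreducibles of degree 3 over GF(2): y^3 + y + 1, y^3 + y^2 + 1.
None of them divide P (all give nonzero remainder).
No irreducible factor of degree ≤ 3 exists, so P is irreducible over GF(2).

Yes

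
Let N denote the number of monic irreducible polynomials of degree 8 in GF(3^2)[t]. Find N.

5380020

By the necklace-counting formula, N_9(8) = (1/8) Σ_{d|8} μ(8/d)·9^d.
Divisors of 8: 1, 2, 4, 8; μ(8/d) for each: 0, 0, -1, 1.
Σ = − 9^4 + 9^8 = 43040160.
N = 43040160/8 = 5380020.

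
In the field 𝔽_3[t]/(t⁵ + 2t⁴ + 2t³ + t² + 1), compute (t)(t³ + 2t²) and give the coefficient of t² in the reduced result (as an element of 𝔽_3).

0

Multiply in 𝔽_3[t]: (t)·(t³ + 2t²) = t⁴ + 2t³.
Reduced: t⁴ + 2t³.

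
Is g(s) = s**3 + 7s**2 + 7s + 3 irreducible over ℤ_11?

Check each element of ℤ_11 for a root: g(0)=3, g(1)=7, g(2)=9, g(3)=4, g(4)=9, g(5)=8, g(6)=7, g(7)=1, g(8)=7, g(9)=9, g(10)=2.
No roots. A degree-3 polynomial over a field with no linear factor is irreducible.

Yes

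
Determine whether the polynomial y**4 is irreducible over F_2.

Write m(y) = y**4.
Check for roots in F_2: m(0) = 0 → root; m(1) = 1.
m(0) = 0, so (y) divides m(y); m is reducible.

No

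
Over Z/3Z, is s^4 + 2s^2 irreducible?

Write h(s) = s^4 + 2s^2.
Check for roots in Z/3Z: h(0) = 0 → root; h(1) = 0 → root; h(2) = 0 → root.
h(0) = 0, so (s) divides h(s); h is reducible.

No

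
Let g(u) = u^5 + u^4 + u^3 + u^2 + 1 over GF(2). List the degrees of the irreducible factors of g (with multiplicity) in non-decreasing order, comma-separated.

Roots in GF(2): g(0) = 1; g(1) = 1.
Complete factorization: g(u) = (u^5 + u^4 + u^3 + u^2 + 1).
Factor degrees with multiplicity: 5 = 5.

5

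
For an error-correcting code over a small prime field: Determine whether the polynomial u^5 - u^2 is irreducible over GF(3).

Write P(u) = u^5 - u^2.
Check for roots in GF(3): P(0) = 0 → root; P(1) = 0 → root; P(2) = 1.
P(0) = 0, so (u) divides P(u); P is reducible.

No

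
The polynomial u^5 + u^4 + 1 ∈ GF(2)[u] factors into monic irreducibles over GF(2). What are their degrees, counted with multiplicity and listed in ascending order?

2, 3

Write f(u) = u^5 + u^4 + 1.
Roots in GF(2): f(0) = 1; f(1) = 1.
Complete factorization: f(u) = (u^2 + u + 1)·(u^3 + u + 1).
Factor degrees with multiplicity: 2 + 3 = 5.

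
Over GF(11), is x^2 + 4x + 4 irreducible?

Write f(x) = x^2 + 4x + 4.
Check each element of GF(11) for a root: f(0)=4, f(1)=9, f(2)=5, f(3)=3, f(4)=3, f(5)=5, f(6)=9, f(7)=4, f(8)=1, f(9)=0, f(10)=1.
f(9) = 0, so (x − 9) divides f(x); f is reducible.

No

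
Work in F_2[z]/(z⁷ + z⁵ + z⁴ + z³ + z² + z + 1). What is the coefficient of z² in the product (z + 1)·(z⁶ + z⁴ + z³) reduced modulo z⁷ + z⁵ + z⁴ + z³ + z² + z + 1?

1

Multiply in F_2[z]: (z + 1)·(z⁶ + z⁴ + z³) = z⁷ + z⁶ + z⁵ + z³.
Reduce using z⁷ ≡ z⁵ + z⁴ + z³ + z² + z + 1 (mod z⁷ + z⁵ + z⁴ + z³ + z² + z + 1).
Reduced: z⁶ + z⁴ + z² + z + 1.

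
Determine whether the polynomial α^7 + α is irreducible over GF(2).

No

Write h(α) = α^7 + α.
Check for roots in GF(2): h(0) = 0 → root; h(1) = 0 → root.
h(0) = 0, so (α) divides h(α); h is reducible.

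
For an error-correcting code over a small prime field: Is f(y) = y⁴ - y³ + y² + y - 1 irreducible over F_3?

Check for roots in F_3: f(0) = 2; f(1) = 1; f(2) = 1.
No roots, so no linear factors.
Monic irreducibles of degree 2 over GF(3): y² + 1, y² + y - 1, y² - y - 1.
None of them divide f (all give nonzero remainder).
No irreducible factor of degree ≤ 2 exists, so f is irreducible over GF(3).

Yes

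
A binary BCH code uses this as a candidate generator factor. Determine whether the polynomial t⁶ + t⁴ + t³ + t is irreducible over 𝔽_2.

Write m(t) = t⁶ + t⁴ + t³ + t.
Check for roots in 𝔽_2: m(0) = 0 → root; m(1) = 0 → root.
m(0) = 0, so (t) divides m(t); m is reducible.

No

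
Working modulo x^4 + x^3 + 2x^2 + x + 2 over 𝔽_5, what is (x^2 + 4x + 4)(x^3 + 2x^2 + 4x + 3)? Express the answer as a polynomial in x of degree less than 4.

4x^3 + x^2 + x + 2

Multiply in 𝔽_5[x]: (x^2 + 4x + 4)·(x^3 + 2x^2 + 4x + 3) = x^5 + x^4 + x^3 + 2x^2 + 3x + 2.
Reduce using x^4 ≡ 4x^3 + 3x^2 + 4x + 3 (mod x^4 + x^3 + 2x^2 + x + 2).
Reduced: 4x^3 + x^2 + x + 2.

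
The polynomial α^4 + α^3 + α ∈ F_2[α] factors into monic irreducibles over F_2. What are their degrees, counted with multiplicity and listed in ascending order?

1, 3

Write f(α) = α^4 + α^3 + α.
Roots in F_2: f(0) = 0 → root; f(1) = 1.
Linear factors from roots: (α).
Complete factorization: f(α) = (α)·(α^3 + α^2 + 1).
Factor degrees with multiplicity: 1 + 3 = 4.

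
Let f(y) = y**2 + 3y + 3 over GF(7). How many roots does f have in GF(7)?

2

Evaluate at each of the 7 elements of GF(7):
f(0) = 3; f(1) = 0 → root; f(2) = 6; f(3) = 0 → root; f(4) = 3; f(5) = 1; f(6) = 1.
Roots: {1, 3}.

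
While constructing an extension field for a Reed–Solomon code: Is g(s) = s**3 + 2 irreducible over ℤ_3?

No

Check for roots in ℤ_3: g(0) = 2; g(1) = 0 → root; g(2) = 1.
g(1) = 0, so (s − 1) divides g(s); g is reducible.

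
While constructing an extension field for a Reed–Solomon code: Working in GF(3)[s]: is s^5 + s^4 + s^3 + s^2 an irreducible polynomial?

Write h(s) = s^5 + s^4 + s^3 + s^2.
Check for roots in GF(3): h(0) = 0 → root; h(1) = 1; h(2) = 0 → root.
h(0) = 0, so (s) divides h(s); h is reducible.

No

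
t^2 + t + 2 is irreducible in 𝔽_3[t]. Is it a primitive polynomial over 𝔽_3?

Write f(t) = t^2 + t + 2.
|GF(3^2)^×| = 3^2 − 1 = 8. Prime factorization: 8 = 2^3.
f is primitive ⇔ t has order 8 in GF(3)[t]/(f), i.e. t^(8/q) ≠ 1 for each prime q | 8.
t^(4) mod f = 2.
None equal 1, so t has full order 8; f is primitive.

Yes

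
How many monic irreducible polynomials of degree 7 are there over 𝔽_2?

x^(2^7) − x is the product of all monic irreducibles of degree dividing 7; Möbius inversion gives N = (1/7) Σ μ(7/d)·2^d.
Divisors of 7: 1, 7; μ(7/d) for each: -1, 1.
Σ = − 2^1 + 2^7 = 126.
N = 126/7 = 18.

18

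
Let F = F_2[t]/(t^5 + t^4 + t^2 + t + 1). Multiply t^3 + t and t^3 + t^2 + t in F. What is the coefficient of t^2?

0

Multiply in F_2[t]: (t^3 + t)·(t^3 + t^2 + t) = t^6 + t^5 + t^3 + t^2.
Reduce using t^5 ≡ t^4 + t^2 + t + 1 (mod t^5 + t^4 + t^2 + t + 1).
Reduced: t.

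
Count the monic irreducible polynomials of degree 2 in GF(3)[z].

3

By the necklace-counting formula, N_3(2) = (1/2) Σ_{d|2} μ(2/d)·3^d.
Divisors of 2: 1, 2; μ(2/d) for each: -1, 1.
Σ = − 3^1 + 3^2 = 6.
N = 6/2 = 3.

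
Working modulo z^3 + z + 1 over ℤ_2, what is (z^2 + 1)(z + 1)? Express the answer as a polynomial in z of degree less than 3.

Multiply in ℤ_2[z]: (z^2 + 1)·(z + 1) = z^3 + z^2 + z + 1.
Reduce using z^3 ≡ z + 1 (mod z^3 + z + 1).
Reduced: z^2.

z^2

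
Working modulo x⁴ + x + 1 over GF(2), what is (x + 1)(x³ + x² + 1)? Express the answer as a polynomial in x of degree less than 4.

Multiply in GF(2)[x]: (x + 1)·(x³ + x² + 1) = x⁴ + x² + x + 1.
Reduce using x⁴ ≡ x + 1 (mod x⁴ + x + 1).
Reduced: x².

x^2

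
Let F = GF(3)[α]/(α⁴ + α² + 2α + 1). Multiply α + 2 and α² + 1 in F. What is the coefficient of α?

Multiply in GF(3)[α]: (α + 2)·(α² + 1) = α³ + 2α² + α + 2.
Reduced: α³ + 2α² + α + 2.

1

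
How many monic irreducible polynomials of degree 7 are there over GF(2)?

18

The number of monic irreducibles of degree 7 over GF(2) is (1/7)·Σ_{d∣7} μ(7/d) 2^d.
Divisors of 7: 1, 7; μ(7/d) for each: -1, 1.
Σ = − 2^1 + 2^7 = 126.
N = 126/7 = 18.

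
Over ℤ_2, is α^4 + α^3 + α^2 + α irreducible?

Write m(α) = α^4 + α^3 + α^2 + α.
Check for roots in ℤ_2: m(0) = 0 → root; m(1) = 0 → root.
m(0) = 0, so (α) divides m(α); m is reducible.

No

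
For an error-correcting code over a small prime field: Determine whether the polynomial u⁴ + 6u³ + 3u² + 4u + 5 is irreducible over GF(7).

No

Write f(u) = u⁴ + 6u³ + 3u² + 4u + 5.
Check for roots in GF(7): f(0) = 5; f(1) = 5; f(2) = 5; f(3) = 0 → root; f(4) = 2; f(5) = 5; f(6) = 6.
f(3) = 0, so (u − 3) divides f(u); f is reducible.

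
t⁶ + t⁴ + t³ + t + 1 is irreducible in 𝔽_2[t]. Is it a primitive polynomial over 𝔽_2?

Write f(t) = t⁶ + t⁴ + t³ + t + 1.
|GF(2^6)^×| = 2^6 − 1 = 63. Prime factorization: 63 = 3^2·7.
f is primitive ⇔ t has order 63 in GF(2)[t]/(f), i.e. t^(63/q) ≠ 1 for each prime q | 63.
t^(21) mod f = t³ + t² + t.
t^(9) mod f = t⁵ + t⁴ + t² + 1.
None equal 1, so t has full order 63; f is primitive.

Yes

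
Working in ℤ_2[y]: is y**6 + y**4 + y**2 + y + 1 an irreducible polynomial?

Write f(y) = y**6 + y**4 + y**2 + y + 1.
Check for roots in ℤ_2: f(0) = 1; f(1) = 1.
No roots, so no linear factors.
Monic irreducibles of degree 2 over GF(2): y**2 + y + 1.
None of them divide f (all give nonzero remainder).
Monic irreducibles of degree 3 over GF(2): y**3 + y + 1, y**3 + y**2 + 1.
None of them divide f (all give nonzero remainder).
No irreducible factor of degree ≤ 3 exists, so f is irreducible over GF(2).

Yes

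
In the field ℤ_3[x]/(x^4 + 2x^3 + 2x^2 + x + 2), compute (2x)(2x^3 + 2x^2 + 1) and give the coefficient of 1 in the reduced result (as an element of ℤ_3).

Multiply in ℤ_3[x]: (2x)·(2x^3 + 2x^2 + 1) = x^4 + x^3 + 2x.
Reduce using x^4 ≡ x^3 + x^2 + 2x + 1 (mod x^4 + 2x^3 + 2x^2 + x + 2).
Reduced: 2x^3 + x^2 + x + 1.

1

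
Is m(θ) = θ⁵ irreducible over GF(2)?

Check for roots in GF(2): m(0) = 0 → root; m(1) = 1.
m(0) = 0, so (θ) divides m(θ); m is reducible.

No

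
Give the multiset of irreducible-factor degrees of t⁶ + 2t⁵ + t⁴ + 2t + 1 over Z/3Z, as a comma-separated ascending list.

6

Write f(t) = t⁶ + 2t⁵ + t⁴ + 2t + 1.
Roots in Z/3Z: f(0) = 1; f(1) = 1; f(2) = 2.
Complete factorization: f(t) = (t⁶ + 2t⁵ + t⁴ + 2t + 1).
Factor degrees with multiplicity: 6 = 6.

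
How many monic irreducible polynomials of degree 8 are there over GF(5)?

48750

By the necklace-counting formula, N_5(8) = (1/8) Σ_{d|8} μ(8/d)·5^d.
Divisors of 8: 1, 2, 4, 8; μ(8/d) for each: 0, 0, -1, 1.
Σ = − 5^4 + 5^8 = 390000.
N = 390000/8 = 48750.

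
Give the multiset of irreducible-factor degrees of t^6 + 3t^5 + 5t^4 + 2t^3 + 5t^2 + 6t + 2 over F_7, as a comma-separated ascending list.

1, 2, 3

Write h(t) = t^6 + 3t^5 + 5t^4 + 2t^3 + 5t^2 + 6t + 2.
Linear factors from roots: (t + 2).
Complete factorization: h(t) = (t + 2)·(t^2 + 5t + 2)·(t^3 + 3t^2 + 4).
Factor degrees with multiplicity: 1 + 2 + 3 = 6.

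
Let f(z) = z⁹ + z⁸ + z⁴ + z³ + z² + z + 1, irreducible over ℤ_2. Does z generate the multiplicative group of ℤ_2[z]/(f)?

|GF(2^9)^×| = 2^9 − 1 = 511. Prime factorization: 511 = 7·73.
f is primitive ⇔ z has order 511 in GF(2)[z]/(f), i.e. z^(511/q) ≠ 1 for each prime q | 511.
z^(73) mod f = z⁸ + z⁷ + z⁶ + z⁴ + z² + 1.
z^(7) mod f = z⁷.
None equal 1, so z has full order 511; f is primitive.

Yes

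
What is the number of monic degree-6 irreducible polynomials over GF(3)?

The number of monic irreducibles of degree 6 over GF(3) is (1/6)·Σ_{d∣6} μ(6/d) 3^d.
Divisors of 6: 1, 2, 3, 6; μ(6/d) for each: 1, -1, -1, 1.
Σ = 3^1 − 3^2 − 3^3 + 3^6 = 696.
N = 696/6 = 116.

116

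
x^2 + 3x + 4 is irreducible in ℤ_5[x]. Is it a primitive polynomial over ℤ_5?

No

Write f(x) = x^2 + 3x + 4.
|GF(5^2)^×| = 5^2 − 1 = 24. Prime factorization: 24 = 2^3·3.
f is primitive ⇔ x has order 24 in GF(5)[x]/(f), i.e. x^(24/q) ≠ 1 for each prime q | 24.
x^(12) mod f = 1
x^(8) mod f = 3x + 4.
Since x^(12) = 1, the order of x divides 12 < 24; not primitive.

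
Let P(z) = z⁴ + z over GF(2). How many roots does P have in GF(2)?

Evaluate at each of the 2 elements of GF(2):
P(0) = 0 → root; P(1) = 0 → root.
Roots: {0, 1}.

2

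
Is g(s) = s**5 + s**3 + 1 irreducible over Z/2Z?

Check for roots in Z/2Z: g(0) = 1; g(1) = 1.
No roots, so no linear factors.
Monic irreducibles of degree 2 over GF(2): s**2 + s + 1.
None of them divide g (all give nonzero remainder).
No irreducible factor of degree ≤ 2 exists, so g is irreducible over GF(2).

Yes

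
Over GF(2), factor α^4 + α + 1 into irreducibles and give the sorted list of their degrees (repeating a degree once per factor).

4

Write h(α) = α^4 + α + 1.
Roots in GF(2): h(0) = 1; h(1) = 1.
Complete factorization: h(α) = (α^4 + α + 1).
Factor degrees with multiplicity: 4 = 4.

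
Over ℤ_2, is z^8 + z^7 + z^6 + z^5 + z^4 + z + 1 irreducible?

Yes

Write h(z) = z^8 + z^7 + z^6 + z^5 + z^4 + z + 1.
Check for roots in ℤ_2: h(0) = 1; h(1) = 1.
No roots, so no linear factors.
Monic irreducibles of degree 2 over GF(2): z^2 + z + 1.
None of them divide h (all give nonzero remainder).
Monic irreducibles of degree 3 over GF(2): z^3 + z + 1, z^3 + z^2 + 1.
None of them divide h (all give nonzero remainder).
Monic irreducibles of degree 4 over GF(2): z^4 + z + 1, z^4 + z^3 + 1, z^4 + z^3 + z^2 + z + 1.
None of them divide h (all give nonzero remainder).
No irreducible factor of degree ≤ 4 exists, so h is irreducible over GF(2).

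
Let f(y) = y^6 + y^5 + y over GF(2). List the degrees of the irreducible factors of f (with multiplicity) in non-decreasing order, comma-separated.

Roots in GF(2): f(0) = 0 → root; f(1) = 1.
Linear factors from roots: (y).
Complete factorization: f(y) = (y)·(y^2 + y + 1)·(y^3 + y + 1).
Factor degrees with multiplicity: 1 + 2 + 3 = 6.

1, 2, 3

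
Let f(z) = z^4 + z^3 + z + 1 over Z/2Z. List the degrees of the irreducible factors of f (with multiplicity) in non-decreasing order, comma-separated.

1, 1, 2

Roots in Z/2Z: f(0) = 1; f(1) = 0 → root.
Linear factors from roots: (z + 1).
Complete factorization: f(z) = (z + 1)^2·(z^2 + z + 1).
Factor degrees with multiplicity: 1 + 1 + 2 = 4.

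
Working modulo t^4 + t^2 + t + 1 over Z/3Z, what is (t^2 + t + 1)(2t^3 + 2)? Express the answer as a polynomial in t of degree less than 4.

t^2 + t

Multiply in Z/3Z[t]: (t^2 + t + 1)·(2t^3 + 2) = 2t^5 + 2t^4 + 2t^3 + 2t^2 + 2t + 2.
Reduce using t^4 ≡ 2t^2 + 2t + 2 (mod t^4 + t^2 + t + 1).
Reduced: t^2 + t.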